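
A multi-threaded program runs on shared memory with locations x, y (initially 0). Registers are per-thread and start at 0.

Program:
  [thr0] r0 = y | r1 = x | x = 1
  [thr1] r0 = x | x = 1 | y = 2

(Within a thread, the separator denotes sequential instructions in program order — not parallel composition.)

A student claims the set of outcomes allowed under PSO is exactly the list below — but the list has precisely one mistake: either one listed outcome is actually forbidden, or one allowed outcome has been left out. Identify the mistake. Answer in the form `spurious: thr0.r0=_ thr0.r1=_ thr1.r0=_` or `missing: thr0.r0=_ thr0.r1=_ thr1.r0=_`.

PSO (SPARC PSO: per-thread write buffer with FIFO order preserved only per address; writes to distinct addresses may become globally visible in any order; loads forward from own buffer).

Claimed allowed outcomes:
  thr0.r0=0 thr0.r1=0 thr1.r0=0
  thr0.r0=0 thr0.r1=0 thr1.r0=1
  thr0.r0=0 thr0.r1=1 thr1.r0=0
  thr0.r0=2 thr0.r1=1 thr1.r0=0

missing: thr0.r0=2 thr0.r1=0 thr1.r0=0

outcome vector order: (thr0.r0,thr0.r1,thr1.r0)
PSO: 5 outcomes — {0/0/0 0/0/1 0/1/0 2/0/0 2/1/0}
PSO∖claimed = {2/0/0}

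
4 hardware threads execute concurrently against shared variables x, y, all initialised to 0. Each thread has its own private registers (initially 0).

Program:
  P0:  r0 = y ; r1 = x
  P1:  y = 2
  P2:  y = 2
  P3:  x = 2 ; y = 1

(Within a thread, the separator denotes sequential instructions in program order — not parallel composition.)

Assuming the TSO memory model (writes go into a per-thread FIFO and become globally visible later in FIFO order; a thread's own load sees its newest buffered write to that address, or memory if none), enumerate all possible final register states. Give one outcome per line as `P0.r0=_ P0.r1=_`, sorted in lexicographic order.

P0.r0=0 P0.r1=0
P0.r0=0 P0.r1=2
P0.r0=1 P0.r1=2
P0.r0=2 P0.r1=0
P0.r0=2 P0.r1=2

outcome vector order: (P0.r0,P0.r1)
|TSO outcomes| = 5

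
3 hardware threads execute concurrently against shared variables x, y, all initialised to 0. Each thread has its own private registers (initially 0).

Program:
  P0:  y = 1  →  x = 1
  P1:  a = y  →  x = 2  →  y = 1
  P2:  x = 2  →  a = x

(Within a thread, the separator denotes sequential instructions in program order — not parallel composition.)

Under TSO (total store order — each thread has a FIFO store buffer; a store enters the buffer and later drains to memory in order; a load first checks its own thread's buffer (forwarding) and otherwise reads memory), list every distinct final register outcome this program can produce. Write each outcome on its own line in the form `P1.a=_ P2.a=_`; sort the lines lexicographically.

P1.a=0 P2.a=1
P1.a=0 P2.a=2
P1.a=1 P2.a=1
P1.a=1 P2.a=2

outcome vector order: (P1.a,P2.a)
|TSO outcomes| = 4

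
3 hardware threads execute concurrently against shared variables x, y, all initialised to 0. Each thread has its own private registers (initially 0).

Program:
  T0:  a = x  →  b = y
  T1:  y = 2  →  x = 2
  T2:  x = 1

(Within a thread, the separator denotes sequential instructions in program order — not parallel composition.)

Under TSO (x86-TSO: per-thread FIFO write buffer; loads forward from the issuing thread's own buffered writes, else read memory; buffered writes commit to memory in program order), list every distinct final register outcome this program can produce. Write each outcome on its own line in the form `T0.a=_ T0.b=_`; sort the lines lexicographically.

outcome vector order: (T0.a,T0.b)
|TSO outcomes| = 5

T0.a=0 T0.b=0
T0.a=0 T0.b=2
T0.a=1 T0.b=0
T0.a=1 T0.b=2
T0.a=2 T0.b=2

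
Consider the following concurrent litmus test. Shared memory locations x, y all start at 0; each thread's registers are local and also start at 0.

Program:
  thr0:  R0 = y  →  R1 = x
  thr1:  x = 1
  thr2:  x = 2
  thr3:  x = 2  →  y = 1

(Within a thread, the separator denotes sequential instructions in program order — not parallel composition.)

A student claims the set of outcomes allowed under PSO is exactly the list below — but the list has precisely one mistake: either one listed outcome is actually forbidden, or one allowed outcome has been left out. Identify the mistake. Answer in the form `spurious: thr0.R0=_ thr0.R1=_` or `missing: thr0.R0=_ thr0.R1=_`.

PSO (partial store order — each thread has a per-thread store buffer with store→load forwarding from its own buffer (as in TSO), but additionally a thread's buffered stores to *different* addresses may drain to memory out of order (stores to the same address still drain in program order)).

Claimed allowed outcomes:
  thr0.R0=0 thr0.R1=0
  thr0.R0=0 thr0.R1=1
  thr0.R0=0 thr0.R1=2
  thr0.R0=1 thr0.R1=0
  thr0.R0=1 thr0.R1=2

outcome vector order: (thr0.R0,thr0.R1)
[PSO] allowed = {00 01 02 10 11 12}
PSO∖claimed = {11}

missing: thr0.R0=1 thr0.R1=1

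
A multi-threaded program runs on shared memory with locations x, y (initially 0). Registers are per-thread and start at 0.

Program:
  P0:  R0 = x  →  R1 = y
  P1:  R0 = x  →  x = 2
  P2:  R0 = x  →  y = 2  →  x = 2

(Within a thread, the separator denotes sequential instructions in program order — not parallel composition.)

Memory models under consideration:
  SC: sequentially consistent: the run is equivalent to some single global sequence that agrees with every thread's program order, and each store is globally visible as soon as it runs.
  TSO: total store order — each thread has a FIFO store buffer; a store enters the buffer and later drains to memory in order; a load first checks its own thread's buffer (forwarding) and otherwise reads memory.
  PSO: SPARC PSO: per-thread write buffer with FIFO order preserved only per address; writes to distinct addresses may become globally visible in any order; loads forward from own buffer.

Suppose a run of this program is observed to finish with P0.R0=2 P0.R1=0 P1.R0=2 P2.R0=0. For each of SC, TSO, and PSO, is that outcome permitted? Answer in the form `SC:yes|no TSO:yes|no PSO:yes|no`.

SC:no TSO:no PSO:yes

outcome vector order: (P0.R0,P0.R1,P1.R0,P2.R0)
SC: 11 outcomes — {0000, 0002, 0020, 0200, 0202, 0220, 2000, 2002, 2200, 2202, 2220}
TSO: 11 outcomes — {0000, 0002, 0020, 0200, 0202, 0220, 2000, 2002, 2200, 2202, 2220}
PSO: 12 outcomes — {0000, 0002, 0020, 0200, 0202, 0220, 2000, 2002, 2020, 2200, 2202, 2220}
target 2020 ∈ {PSO}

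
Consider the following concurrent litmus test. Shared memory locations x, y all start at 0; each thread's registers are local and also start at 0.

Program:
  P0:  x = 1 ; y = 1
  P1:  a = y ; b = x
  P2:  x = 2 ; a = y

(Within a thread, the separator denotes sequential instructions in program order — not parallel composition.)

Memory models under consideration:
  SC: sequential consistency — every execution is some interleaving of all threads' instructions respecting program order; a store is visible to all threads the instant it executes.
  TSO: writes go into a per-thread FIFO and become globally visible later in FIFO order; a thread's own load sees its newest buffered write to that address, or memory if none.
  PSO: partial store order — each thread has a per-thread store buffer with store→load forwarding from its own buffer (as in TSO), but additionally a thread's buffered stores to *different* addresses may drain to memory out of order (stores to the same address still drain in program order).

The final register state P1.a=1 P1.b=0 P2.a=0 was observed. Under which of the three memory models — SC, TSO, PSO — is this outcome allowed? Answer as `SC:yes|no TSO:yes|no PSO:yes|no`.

SC:no TSO:no PSO:yes

outcome vector order: (P1.a,P1.b,P2.a)
[SC] allowed = {<0 0 0>; <0 0 1>; <0 1 0>; <0 1 1>; <0 2 0>; <0 2 1>; <1 1 0>; <1 1 1>; <1 2 0>; <1 2 1>}
[TSO] allowed = {<0 0 0>; <0 0 1>; <0 1 0>; <0 1 1>; <0 2 0>; <0 2 1>; <1 1 0>; <1 1 1>; <1 2 0>; <1 2 1>}
[PSO] allowed = {<0 0 0>; <0 0 1>; <0 1 0>; <0 1 1>; <0 2 0>; <0 2 1>; <1 0 0>; <1 0 1>; <1 1 0>; <1 1 1>; <1 2 0>; <1 2 1>}
target <1 0 0> ∈ {PSO}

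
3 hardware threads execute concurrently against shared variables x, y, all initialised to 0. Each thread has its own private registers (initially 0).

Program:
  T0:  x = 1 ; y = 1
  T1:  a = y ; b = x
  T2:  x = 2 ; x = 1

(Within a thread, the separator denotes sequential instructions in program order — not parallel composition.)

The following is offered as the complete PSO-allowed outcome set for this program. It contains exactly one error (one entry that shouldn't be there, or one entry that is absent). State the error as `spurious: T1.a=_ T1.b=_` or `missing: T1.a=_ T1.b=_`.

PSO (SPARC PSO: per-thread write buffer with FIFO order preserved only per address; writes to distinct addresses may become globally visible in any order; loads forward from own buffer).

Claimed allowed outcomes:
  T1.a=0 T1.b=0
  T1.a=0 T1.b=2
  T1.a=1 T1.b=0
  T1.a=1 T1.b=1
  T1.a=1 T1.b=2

missing: T1.a=0 T1.b=1

outcome vector order: (T1.a,T1.b)
[PSO] allowed = {0/0 0/1 0/2 1/0 1/1 1/2}
PSO∖claimed = {0/1}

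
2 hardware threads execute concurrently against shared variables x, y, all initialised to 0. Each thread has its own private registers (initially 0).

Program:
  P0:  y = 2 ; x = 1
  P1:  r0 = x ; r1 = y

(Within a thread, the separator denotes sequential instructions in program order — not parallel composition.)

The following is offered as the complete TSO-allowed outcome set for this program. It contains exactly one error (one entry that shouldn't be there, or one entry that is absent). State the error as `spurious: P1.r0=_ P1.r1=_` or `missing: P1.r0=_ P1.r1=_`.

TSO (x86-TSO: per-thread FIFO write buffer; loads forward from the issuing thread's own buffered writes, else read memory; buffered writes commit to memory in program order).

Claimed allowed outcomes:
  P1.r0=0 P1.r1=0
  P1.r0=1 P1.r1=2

missing: P1.r0=0 P1.r1=2

outcome vector order: (P1.r0,P1.r1)
TSO (3): 00, 02, 12
TSO∖claimed = {02}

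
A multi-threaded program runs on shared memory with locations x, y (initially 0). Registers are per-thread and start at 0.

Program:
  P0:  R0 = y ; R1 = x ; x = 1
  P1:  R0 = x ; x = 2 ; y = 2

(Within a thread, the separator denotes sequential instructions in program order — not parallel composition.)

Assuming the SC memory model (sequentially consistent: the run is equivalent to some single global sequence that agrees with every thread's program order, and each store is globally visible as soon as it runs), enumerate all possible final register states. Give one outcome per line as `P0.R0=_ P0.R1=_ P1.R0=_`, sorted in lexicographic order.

P0.R0=0 P0.R1=0 P1.R0=0
P0.R0=0 P0.R1=0 P1.R0=1
P0.R0=0 P0.R1=2 P1.R0=0
P0.R0=2 P0.R1=2 P1.R0=0

outcome vector order: (P0.R0,P0.R1,P1.R0)
|SC outcomes| = 4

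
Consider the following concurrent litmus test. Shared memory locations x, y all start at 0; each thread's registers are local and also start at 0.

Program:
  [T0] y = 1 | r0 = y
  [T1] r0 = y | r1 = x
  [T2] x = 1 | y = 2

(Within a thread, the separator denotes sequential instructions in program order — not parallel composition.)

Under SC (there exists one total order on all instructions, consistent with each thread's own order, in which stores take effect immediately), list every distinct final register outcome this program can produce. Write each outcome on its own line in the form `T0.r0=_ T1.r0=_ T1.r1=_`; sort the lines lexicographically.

T0.r0=1 T1.r0=0 T1.r1=0
T0.r0=1 T1.r0=0 T1.r1=1
T0.r0=1 T1.r0=1 T1.r1=0
T0.r0=1 T1.r0=1 T1.r1=1
T0.r0=1 T1.r0=2 T1.r1=1
T0.r0=2 T1.r0=0 T1.r1=0
T0.r0=2 T1.r0=0 T1.r1=1
T0.r0=2 T1.r0=1 T1.r1=0
T0.r0=2 T1.r0=1 T1.r1=1
T0.r0=2 T1.r0=2 T1.r1=1

outcome vector order: (T0.r0,T1.r0,T1.r1)
|SC outcomes| = 10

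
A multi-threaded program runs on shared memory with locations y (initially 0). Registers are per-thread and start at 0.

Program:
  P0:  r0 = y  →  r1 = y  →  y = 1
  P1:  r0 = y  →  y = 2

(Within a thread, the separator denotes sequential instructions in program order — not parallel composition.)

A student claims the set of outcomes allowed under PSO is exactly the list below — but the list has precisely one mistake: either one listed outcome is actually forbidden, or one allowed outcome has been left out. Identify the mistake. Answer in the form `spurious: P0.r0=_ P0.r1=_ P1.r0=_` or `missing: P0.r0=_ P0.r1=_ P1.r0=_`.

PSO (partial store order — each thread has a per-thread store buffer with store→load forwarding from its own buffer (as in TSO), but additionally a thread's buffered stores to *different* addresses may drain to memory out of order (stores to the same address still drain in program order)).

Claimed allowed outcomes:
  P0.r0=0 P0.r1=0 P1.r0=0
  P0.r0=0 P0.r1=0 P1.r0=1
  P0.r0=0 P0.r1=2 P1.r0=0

missing: P0.r0=2 P0.r1=2 P1.r0=0

outcome vector order: (P0.r0,P0.r1,P1.r0)
PSO: 4 outcomes — {0/0/0, 0/0/1, 0/2/0, 2/2/0}
PSO∖claimed = {2/2/0}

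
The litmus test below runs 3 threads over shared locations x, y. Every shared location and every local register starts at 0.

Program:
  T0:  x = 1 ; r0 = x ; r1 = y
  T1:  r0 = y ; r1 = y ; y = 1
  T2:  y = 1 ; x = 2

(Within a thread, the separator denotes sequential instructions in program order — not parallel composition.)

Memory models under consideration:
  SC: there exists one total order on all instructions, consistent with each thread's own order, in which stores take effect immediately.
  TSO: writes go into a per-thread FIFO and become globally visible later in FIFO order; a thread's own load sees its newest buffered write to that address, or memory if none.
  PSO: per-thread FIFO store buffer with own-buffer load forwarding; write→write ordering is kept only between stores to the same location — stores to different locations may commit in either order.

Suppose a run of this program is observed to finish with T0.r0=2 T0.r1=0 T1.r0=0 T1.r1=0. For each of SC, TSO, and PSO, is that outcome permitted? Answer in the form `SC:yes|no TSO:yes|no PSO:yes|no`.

SC:no TSO:no PSO:yes

outcome vector order: (T0.r0,T0.r1,T1.r0,T1.r1)
[SC] allowed = {1/0/0/0 1/0/0/1 1/0/1/1 1/1/0/0 1/1/0/1 1/1/1/1 2/1/0/0 2/1/0/1 2/1/1/1}
[TSO] allowed = {1/0/0/0 1/0/0/1 1/0/1/1 1/1/0/0 1/1/0/1 1/1/1/1 2/1/0/0 2/1/0/1 2/1/1/1}
[PSO] allowed = {1/0/0/0 1/0/0/1 1/0/1/1 1/1/0/0 1/1/0/1 1/1/1/1 2/0/0/0 2/0/0/1 2/0/1/1 2/1/0/0 2/1/0/1 2/1/1/1}
target 2/0/0/0 ∈ {PSO}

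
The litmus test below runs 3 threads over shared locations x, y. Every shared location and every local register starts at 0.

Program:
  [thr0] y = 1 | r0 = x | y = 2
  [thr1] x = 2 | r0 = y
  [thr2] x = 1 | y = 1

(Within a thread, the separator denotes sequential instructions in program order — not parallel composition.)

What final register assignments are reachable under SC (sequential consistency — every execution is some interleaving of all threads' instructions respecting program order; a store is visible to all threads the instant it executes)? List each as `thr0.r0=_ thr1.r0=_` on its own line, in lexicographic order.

thr0.r0=0 thr1.r0=1
thr0.r0=0 thr1.r0=2
thr0.r0=1 thr1.r0=0
thr0.r0=1 thr1.r0=1
thr0.r0=1 thr1.r0=2
thr0.r0=2 thr1.r0=0
thr0.r0=2 thr1.r0=1
thr0.r0=2 thr1.r0=2

outcome vector order: (thr0.r0,thr1.r0)
|SC outcomes| = 8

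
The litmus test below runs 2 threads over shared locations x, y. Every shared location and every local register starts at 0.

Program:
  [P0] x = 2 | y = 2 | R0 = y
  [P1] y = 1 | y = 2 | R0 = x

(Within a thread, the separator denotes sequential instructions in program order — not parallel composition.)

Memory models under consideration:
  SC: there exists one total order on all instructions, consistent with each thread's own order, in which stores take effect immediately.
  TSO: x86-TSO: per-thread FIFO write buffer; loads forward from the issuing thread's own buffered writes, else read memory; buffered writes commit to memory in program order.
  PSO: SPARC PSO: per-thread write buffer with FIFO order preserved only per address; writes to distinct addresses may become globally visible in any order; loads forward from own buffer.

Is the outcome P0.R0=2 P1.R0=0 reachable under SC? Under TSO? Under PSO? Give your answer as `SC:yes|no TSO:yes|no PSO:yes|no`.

SC:yes TSO:yes PSO:yes

outcome vector order: (P0.R0,P1.R0)
under SC → <1 2> <2 0> <2 2>
under TSO → <1 0> <1 2> <2 0> <2 2>
under PSO → <1 0> <1 2> <2 0> <2 2>
target <2 0> ∈ {SC,TSO,PSO}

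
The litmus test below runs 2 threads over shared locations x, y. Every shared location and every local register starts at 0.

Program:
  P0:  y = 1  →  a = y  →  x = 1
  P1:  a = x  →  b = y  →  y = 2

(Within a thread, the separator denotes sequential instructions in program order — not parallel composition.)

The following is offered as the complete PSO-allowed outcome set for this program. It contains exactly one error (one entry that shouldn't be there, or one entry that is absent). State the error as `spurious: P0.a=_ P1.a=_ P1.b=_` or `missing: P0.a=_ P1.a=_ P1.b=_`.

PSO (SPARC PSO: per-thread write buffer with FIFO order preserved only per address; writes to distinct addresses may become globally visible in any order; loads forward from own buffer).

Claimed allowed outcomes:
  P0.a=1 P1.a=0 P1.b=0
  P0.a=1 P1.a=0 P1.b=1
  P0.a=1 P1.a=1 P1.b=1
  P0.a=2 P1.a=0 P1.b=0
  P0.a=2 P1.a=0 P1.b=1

outcome vector order: (P0.a,P1.a,P1.b)
PSO (6): 100 101 110 111 200 201
PSO∖claimed = {110}

missing: P0.a=1 P1.a=1 P1.b=0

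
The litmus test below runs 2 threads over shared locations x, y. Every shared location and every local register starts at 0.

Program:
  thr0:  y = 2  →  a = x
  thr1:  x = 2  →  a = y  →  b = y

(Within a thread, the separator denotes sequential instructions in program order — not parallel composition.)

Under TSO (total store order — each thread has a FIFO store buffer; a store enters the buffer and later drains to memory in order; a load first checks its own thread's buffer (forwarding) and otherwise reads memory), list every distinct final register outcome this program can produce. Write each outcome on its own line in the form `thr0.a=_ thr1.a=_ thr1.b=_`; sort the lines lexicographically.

thr0.a=0 thr1.a=0 thr1.b=0
thr0.a=0 thr1.a=0 thr1.b=2
thr0.a=0 thr1.a=2 thr1.b=2
thr0.a=2 thr1.a=0 thr1.b=0
thr0.a=2 thr1.a=0 thr1.b=2
thr0.a=2 thr1.a=2 thr1.b=2

outcome vector order: (thr0.a,thr1.a,thr1.b)
|TSO outcomes| = 6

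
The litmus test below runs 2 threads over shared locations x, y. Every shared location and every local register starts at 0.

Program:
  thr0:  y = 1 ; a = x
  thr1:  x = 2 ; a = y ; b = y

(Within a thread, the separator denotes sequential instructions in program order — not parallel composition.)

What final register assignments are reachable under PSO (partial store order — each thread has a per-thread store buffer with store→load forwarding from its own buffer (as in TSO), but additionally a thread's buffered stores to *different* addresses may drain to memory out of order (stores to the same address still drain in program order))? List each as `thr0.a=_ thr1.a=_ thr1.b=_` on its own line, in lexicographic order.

outcome vector order: (thr0.a,thr1.a,thr1.b)
|PSO outcomes| = 6

thr0.a=0 thr1.a=0 thr1.b=0
thr0.a=0 thr1.a=0 thr1.b=1
thr0.a=0 thr1.a=1 thr1.b=1
thr0.a=2 thr1.a=0 thr1.b=0
thr0.a=2 thr1.a=0 thr1.b=1
thr0.a=2 thr1.a=1 thr1.b=1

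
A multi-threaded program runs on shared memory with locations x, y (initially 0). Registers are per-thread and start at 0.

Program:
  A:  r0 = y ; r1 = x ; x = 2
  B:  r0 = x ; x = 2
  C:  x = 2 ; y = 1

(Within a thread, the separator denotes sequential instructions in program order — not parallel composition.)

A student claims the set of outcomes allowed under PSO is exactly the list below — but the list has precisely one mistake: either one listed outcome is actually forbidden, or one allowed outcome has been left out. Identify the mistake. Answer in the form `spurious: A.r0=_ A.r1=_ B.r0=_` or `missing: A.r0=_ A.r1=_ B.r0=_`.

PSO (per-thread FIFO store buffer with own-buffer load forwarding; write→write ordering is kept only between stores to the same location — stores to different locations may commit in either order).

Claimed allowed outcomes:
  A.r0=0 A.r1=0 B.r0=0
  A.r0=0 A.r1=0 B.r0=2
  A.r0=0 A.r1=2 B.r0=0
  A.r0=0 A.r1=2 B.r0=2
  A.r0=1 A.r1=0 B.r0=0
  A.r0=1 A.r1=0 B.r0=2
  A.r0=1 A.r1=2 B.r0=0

outcome vector order: (A.r0,A.r1,B.r0)
[PSO] allowed = {0/0/0 0/0/2 0/2/0 0/2/2 1/0/0 1/0/2 1/2/0 1/2/2}
PSO∖claimed = {1/2/2}

missing: A.r0=1 A.r1=2 B.r0=2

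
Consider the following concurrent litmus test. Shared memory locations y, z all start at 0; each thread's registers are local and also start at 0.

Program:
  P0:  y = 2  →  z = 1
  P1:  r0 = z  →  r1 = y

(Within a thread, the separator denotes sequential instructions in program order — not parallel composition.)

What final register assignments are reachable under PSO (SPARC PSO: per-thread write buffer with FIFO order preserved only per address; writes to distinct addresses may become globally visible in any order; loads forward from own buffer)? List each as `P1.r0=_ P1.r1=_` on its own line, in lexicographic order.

outcome vector order: (P1.r0,P1.r1)
|PSO outcomes| = 4

P1.r0=0 P1.r1=0
P1.r0=0 P1.r1=2
P1.r0=1 P1.r1=0
P1.r0=1 P1.r1=2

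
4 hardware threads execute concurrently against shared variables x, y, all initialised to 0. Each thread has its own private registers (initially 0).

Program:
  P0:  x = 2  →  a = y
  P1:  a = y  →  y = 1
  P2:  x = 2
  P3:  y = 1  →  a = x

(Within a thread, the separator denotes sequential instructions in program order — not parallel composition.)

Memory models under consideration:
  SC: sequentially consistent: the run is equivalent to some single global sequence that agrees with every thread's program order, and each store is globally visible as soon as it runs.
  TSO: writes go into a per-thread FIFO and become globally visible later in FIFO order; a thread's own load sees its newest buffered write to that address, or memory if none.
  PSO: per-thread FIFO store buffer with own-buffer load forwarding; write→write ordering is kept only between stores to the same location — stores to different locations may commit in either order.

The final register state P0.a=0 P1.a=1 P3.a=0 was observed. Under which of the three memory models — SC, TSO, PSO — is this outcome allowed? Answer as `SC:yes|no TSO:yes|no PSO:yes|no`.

SC:no TSO:yes PSO:yes

outcome vector order: (P0.a,P1.a,P3.a)
SC: 6 outcomes — {(0,0,2), (0,1,2), (1,0,0), (1,0,2), (1,1,0), (1,1,2)}
TSO: 8 outcomes — {(0,0,0), (0,0,2), (0,1,0), (0,1,2), (1,0,0), (1,0,2), (1,1,0), (1,1,2)}
PSO: 8 outcomes — {(0,0,0), (0,0,2), (0,1,0), (0,1,2), (1,0,0), (1,0,2), (1,1,0), (1,1,2)}
target (0,1,0) ∈ {TSO,PSO}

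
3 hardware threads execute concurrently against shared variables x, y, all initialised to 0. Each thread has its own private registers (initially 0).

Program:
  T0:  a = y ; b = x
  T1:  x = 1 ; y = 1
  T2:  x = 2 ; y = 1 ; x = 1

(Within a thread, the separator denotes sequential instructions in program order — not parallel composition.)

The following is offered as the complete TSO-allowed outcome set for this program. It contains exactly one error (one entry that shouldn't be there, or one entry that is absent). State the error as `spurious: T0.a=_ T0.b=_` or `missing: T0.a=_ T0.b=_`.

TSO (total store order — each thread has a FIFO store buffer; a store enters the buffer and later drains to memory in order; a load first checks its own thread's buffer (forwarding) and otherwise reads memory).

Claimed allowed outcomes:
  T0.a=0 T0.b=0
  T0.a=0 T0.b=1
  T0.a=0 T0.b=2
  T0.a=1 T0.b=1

outcome vector order: (T0.a,T0.b)
TSO (5): 0/0, 0/1, 0/2, 1/1, 1/2
TSO∖claimed = {1/2}

missing: T0.a=1 T0.b=2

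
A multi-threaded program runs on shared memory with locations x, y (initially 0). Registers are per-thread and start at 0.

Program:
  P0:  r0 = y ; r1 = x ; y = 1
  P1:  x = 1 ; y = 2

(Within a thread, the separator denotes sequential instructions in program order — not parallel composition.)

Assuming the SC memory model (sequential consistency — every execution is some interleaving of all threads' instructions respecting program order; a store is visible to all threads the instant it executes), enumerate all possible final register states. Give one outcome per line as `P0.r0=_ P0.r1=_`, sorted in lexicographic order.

P0.r0=0 P0.r1=0
P0.r0=0 P0.r1=1
P0.r0=2 P0.r1=1

outcome vector order: (P0.r0,P0.r1)
|SC outcomes| = 3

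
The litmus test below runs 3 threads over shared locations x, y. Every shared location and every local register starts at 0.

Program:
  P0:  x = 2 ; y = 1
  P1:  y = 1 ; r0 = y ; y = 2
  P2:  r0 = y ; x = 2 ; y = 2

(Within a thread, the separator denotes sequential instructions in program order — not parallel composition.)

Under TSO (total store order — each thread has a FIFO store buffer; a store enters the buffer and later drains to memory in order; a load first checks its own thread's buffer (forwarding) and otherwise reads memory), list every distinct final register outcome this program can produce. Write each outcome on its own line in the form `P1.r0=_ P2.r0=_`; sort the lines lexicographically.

outcome vector order: (P1.r0,P2.r0)
|TSO outcomes| = 5

P1.r0=1 P2.r0=0
P1.r0=1 P2.r0=1
P1.r0=1 P2.r0=2
P1.r0=2 P2.r0=0
P1.r0=2 P2.r0=1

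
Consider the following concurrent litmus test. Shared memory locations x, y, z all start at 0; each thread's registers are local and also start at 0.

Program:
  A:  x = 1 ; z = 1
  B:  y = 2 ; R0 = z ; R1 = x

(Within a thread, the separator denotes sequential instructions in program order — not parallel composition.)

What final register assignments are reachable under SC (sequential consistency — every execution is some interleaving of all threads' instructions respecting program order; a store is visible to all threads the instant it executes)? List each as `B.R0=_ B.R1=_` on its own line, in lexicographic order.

B.R0=0 B.R1=0
B.R0=0 B.R1=1
B.R0=1 B.R1=1

outcome vector order: (B.R0,B.R1)
|SC outcomes| = 3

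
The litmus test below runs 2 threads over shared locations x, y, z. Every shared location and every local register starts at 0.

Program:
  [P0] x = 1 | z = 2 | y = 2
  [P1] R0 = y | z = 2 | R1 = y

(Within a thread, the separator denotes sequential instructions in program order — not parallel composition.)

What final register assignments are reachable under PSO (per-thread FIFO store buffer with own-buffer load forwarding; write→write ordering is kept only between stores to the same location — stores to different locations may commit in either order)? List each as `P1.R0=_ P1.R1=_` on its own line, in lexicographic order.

P1.R0=0 P1.R1=0
P1.R0=0 P1.R1=2
P1.R0=2 P1.R1=2

outcome vector order: (P1.R0,P1.R1)
|PSO outcomes| = 3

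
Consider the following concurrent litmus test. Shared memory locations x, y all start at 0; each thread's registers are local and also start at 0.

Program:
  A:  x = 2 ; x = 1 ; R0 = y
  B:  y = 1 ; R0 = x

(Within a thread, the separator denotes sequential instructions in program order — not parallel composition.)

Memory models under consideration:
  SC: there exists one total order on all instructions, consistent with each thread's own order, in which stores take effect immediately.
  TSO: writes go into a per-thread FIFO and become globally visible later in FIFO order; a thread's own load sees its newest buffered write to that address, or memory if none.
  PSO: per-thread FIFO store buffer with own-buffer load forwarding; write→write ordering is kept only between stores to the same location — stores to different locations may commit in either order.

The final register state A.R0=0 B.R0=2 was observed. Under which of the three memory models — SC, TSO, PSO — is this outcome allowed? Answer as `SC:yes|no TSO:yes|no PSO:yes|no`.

SC:no TSO:yes PSO:yes

outcome vector order: (A.R0,B.R0)
[SC] allowed = {<0 1>, <1 0>, <1 1>, <1 2>}
[TSO] allowed = {<0 0>, <0 1>, <0 2>, <1 0>, <1 1>, <1 2>}
[PSO] allowed = {<0 0>, <0 1>, <0 2>, <1 0>, <1 1>, <1 2>}
target <0 2> ∈ {TSO,PSO}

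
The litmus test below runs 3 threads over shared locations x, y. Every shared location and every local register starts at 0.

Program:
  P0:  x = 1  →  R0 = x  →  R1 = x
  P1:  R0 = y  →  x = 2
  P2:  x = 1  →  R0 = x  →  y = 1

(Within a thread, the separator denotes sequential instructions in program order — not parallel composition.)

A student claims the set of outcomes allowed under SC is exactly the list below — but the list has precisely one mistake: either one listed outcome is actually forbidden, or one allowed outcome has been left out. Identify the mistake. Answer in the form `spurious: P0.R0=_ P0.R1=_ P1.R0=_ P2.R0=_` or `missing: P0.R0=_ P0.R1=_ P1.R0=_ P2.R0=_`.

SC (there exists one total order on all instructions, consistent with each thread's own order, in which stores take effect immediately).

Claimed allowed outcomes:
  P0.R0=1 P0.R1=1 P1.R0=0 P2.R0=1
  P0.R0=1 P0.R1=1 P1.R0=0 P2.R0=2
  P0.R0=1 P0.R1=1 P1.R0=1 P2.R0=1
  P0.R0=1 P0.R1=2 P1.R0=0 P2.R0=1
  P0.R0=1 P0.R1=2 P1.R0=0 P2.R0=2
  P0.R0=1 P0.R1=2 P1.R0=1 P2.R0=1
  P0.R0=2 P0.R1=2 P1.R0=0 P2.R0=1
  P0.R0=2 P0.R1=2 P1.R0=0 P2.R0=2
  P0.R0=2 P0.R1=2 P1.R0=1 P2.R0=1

outcome vector order: (P0.R0,P0.R1,P1.R0,P2.R0)
SC (10): 1/1/0/1; 1/1/0/2; 1/1/1/1; 1/2/0/1; 1/2/0/2; 1/2/1/1; 2/1/0/1; 2/2/0/1; 2/2/0/2; 2/2/1/1
SC∖claimed = {2/1/0/1}

missing: P0.R0=2 P0.R1=1 P1.R0=0 P2.R0=1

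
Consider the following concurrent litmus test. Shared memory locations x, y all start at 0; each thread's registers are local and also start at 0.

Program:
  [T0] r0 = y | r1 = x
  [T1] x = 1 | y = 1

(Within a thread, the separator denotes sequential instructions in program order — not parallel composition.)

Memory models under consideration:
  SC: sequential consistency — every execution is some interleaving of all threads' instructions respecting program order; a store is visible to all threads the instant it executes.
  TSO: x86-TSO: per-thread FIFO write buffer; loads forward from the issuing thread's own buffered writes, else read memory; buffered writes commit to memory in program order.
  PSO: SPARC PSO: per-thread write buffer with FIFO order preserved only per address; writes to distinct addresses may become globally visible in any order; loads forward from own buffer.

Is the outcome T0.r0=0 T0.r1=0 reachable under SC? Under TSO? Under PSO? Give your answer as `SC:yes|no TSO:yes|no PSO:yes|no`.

outcome vector order: (T0.r0,T0.r1)
under SC → 00; 01; 11
under TSO → 00; 01; 11
under PSO → 00; 01; 10; 11
target 00 ∈ {SC,TSO,PSO}

SC:yes TSO:yes PSO:yes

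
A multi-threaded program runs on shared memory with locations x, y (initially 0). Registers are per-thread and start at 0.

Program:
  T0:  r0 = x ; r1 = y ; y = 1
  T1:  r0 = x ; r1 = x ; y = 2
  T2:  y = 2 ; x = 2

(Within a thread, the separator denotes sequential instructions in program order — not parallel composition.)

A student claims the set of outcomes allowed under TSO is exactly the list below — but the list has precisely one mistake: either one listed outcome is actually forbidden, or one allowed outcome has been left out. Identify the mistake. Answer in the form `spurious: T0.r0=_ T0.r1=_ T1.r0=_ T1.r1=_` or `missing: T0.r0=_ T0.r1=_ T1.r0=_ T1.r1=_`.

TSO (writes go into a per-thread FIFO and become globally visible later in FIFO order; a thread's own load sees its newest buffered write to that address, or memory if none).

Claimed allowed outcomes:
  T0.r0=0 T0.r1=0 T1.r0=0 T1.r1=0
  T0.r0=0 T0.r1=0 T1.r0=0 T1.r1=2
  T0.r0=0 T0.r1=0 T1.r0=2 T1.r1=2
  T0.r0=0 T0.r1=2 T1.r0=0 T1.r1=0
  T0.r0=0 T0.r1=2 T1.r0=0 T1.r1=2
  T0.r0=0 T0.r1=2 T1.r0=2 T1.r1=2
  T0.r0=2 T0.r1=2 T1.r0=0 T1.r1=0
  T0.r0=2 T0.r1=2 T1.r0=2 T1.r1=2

outcome vector order: (T0.r0,T0.r1,T1.r0,T1.r1)
under TSO → 0/0/0/0; 0/0/0/2; 0/0/2/2; 0/2/0/0; 0/2/0/2; 0/2/2/2; 2/2/0/0; 2/2/0/2; 2/2/2/2
TSO∖claimed = {2/2/0/2}

missing: T0.r0=2 T0.r1=2 T1.r0=0 T1.r1=2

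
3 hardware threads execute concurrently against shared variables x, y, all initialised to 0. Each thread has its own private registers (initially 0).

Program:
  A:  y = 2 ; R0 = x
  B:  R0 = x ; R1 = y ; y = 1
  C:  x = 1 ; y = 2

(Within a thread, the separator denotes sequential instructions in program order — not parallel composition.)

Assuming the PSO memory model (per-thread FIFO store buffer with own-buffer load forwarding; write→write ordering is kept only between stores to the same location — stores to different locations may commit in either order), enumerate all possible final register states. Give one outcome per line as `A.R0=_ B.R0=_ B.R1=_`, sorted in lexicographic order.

A.R0=0 B.R0=0 B.R1=0
A.R0=0 B.R0=0 B.R1=2
A.R0=0 B.R0=1 B.R1=0
A.R0=0 B.R0=1 B.R1=2
A.R0=1 B.R0=0 B.R1=0
A.R0=1 B.R0=0 B.R1=2
A.R0=1 B.R0=1 B.R1=0
A.R0=1 B.R0=1 B.R1=2

outcome vector order: (A.R0,B.R0,B.R1)
|PSO outcomes| = 8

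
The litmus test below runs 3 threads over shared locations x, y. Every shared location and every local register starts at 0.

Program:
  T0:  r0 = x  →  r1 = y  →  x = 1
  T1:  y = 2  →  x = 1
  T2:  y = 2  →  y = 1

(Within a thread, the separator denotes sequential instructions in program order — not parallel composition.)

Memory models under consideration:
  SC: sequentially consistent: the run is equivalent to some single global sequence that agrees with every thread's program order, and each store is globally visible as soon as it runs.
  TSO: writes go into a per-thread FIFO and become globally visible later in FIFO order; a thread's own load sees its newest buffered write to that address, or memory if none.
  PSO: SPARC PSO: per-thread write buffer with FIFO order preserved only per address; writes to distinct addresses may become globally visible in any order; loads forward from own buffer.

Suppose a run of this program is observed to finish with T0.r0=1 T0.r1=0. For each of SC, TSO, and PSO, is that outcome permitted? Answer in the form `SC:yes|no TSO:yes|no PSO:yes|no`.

outcome vector order: (T0.r0,T0.r1)
under SC → (0,0) (0,1) (0,2) (1,1) (1,2)
under TSO → (0,0) (0,1) (0,2) (1,1) (1,2)
under PSO → (0,0) (0,1) (0,2) (1,0) (1,1) (1,2)
target (1,0) ∈ {PSO}

SC:no TSO:no PSO:yes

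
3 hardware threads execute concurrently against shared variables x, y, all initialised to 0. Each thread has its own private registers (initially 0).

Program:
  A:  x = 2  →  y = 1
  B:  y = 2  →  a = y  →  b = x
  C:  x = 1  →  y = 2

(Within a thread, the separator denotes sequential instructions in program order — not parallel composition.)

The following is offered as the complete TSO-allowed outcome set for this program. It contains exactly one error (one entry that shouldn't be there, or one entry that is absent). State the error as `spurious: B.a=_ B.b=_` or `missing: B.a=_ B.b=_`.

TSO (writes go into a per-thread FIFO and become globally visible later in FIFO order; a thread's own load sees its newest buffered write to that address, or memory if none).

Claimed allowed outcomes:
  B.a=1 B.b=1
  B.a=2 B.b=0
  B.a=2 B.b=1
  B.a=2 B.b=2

outcome vector order: (B.a,B.b)
TSO: 5 outcomes — {<1 1>; <1 2>; <2 0>; <2 1>; <2 2>}
TSO∖claimed = {<1 2>}

missing: B.a=1 B.b=2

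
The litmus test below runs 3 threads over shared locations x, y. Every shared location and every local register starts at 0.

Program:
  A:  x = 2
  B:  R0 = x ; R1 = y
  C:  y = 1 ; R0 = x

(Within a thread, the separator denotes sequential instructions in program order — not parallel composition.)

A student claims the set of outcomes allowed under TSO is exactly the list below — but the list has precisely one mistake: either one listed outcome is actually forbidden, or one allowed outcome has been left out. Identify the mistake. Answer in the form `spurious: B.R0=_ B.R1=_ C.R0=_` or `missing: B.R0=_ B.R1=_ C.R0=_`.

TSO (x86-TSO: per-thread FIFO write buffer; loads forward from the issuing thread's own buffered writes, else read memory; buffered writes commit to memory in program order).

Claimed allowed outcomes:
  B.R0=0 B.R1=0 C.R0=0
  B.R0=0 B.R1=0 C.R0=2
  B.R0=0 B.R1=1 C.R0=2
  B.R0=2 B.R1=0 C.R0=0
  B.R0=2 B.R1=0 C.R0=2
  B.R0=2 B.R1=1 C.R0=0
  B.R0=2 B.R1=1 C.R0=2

outcome vector order: (B.R0,B.R1,C.R0)
under TSO → 000, 002, 010, 012, 200, 202, 210, 212
TSO∖claimed = {010}

missing: B.R0=0 B.R1=1 C.R0=0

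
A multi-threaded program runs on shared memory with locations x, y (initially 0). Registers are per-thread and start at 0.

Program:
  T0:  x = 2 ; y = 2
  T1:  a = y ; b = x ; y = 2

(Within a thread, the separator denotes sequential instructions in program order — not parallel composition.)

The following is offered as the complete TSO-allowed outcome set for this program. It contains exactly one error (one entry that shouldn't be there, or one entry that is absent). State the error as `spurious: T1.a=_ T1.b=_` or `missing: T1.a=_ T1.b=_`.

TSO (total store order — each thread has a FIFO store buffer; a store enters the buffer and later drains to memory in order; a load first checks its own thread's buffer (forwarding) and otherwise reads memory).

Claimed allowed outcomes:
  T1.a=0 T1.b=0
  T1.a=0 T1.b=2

missing: T1.a=2 T1.b=2

outcome vector order: (T1.a,T1.b)
TSO (3): (0,0); (0,2); (2,2)
TSO∖claimed = {(2,2)}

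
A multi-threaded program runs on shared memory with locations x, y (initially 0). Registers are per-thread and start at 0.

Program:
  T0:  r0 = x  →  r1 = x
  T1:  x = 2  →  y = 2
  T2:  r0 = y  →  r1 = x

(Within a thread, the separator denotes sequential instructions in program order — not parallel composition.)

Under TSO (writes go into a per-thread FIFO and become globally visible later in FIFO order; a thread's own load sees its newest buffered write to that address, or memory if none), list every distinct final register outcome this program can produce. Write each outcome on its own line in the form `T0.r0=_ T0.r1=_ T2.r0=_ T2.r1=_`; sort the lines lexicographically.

T0.r0=0 T0.r1=0 T2.r0=0 T2.r1=0
T0.r0=0 T0.r1=0 T2.r0=0 T2.r1=2
T0.r0=0 T0.r1=0 T2.r0=2 T2.r1=2
T0.r0=0 T0.r1=2 T2.r0=0 T2.r1=0
T0.r0=0 T0.r1=2 T2.r0=0 T2.r1=2
T0.r0=0 T0.r1=2 T2.r0=2 T2.r1=2
T0.r0=2 T0.r1=2 T2.r0=0 T2.r1=0
T0.r0=2 T0.r1=2 T2.r0=0 T2.r1=2
T0.r0=2 T0.r1=2 T2.r0=2 T2.r1=2

outcome vector order: (T0.r0,T0.r1,T2.r0,T2.r1)
|TSO outcomes| = 9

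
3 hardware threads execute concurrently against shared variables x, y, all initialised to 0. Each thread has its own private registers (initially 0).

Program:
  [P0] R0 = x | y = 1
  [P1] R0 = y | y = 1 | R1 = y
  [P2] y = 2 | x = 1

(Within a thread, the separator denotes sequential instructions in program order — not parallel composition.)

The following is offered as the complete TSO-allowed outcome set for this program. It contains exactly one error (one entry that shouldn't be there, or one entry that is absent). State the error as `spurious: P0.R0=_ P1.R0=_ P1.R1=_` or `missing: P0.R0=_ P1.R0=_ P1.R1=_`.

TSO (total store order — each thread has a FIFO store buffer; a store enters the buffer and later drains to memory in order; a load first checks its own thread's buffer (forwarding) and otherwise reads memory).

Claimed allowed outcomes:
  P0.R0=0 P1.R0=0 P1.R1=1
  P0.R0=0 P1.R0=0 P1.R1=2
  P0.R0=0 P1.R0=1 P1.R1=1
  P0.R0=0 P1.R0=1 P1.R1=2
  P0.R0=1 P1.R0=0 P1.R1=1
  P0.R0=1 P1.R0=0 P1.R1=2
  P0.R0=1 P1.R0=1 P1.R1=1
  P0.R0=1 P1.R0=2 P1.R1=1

missing: P0.R0=0 P1.R0=2 P1.R1=1

outcome vector order: (P0.R0,P1.R0,P1.R1)
[TSO] allowed = {0/0/1 0/0/2 0/1/1 0/1/2 0/2/1 1/0/1 1/0/2 1/1/1 1/2/1}
TSO∖claimed = {0/2/1}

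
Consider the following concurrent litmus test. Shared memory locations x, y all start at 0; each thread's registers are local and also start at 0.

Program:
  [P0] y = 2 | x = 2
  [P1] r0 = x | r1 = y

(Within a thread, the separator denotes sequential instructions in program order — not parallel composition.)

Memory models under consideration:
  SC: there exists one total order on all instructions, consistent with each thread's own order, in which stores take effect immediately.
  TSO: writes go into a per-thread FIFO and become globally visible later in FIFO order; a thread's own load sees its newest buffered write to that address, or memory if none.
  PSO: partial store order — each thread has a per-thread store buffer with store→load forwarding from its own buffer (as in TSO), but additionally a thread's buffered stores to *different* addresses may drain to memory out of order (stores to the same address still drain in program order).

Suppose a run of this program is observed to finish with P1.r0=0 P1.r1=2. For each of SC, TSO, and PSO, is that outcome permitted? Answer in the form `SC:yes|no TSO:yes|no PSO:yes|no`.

outcome vector order: (P1.r0,P1.r1)
under SC → 00, 02, 22
under TSO → 00, 02, 22
under PSO → 00, 02, 20, 22
target 02 ∈ {SC,TSO,PSO}

SC:yes TSO:yes PSO:yes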